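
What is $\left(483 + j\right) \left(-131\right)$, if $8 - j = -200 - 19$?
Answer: $-93010$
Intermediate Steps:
$j = 227$ ($j = 8 - \left(-200 - 19\right) = 8 - -219 = 8 + 219 = 227$)
$\left(483 + j\right) \left(-131\right) = \left(483 + 227\right) \left(-131\right) = 710 \left(-131\right) = -93010$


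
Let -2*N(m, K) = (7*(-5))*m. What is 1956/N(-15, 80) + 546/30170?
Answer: -560659/75425 ≈ -7.4333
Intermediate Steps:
N(m, K) = 35*m/2 (N(m, K) = -7*(-5)*m/2 = -(-35)*m/2 = 35*m/2)
1956/N(-15, 80) + 546/30170 = 1956/(((35/2)*(-15))) + 546/30170 = 1956/(-525/2) + 546*(1/30170) = 1956*(-2/525) + 39/2155 = -1304/175 + 39/2155 = -560659/75425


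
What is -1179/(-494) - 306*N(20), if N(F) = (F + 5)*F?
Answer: -75580821/494 ≈ -1.5300e+5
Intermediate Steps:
N(F) = F*(5 + F) (N(F) = (5 + F)*F = F*(5 + F))
-1179/(-494) - 306*N(20) = -1179/(-494) - 6120*(5 + 20) = -1179*(-1/494) - 6120*25 = 1179/494 - 306*500 = 1179/494 - 153000 = -75580821/494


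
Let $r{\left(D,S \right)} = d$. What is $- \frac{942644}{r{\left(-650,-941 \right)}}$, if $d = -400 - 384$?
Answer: $\frac{235661}{196} \approx 1202.4$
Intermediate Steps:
$d = -784$
$r{\left(D,S \right)} = -784$
$- \frac{942644}{r{\left(-650,-941 \right)}} = - \frac{942644}{-784} = \left(-942644\right) \left(- \frac{1}{784}\right) = \frac{235661}{196}$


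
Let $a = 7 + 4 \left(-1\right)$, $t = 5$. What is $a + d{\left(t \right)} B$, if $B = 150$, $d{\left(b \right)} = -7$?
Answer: $-1047$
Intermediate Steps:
$a = 3$ ($a = 7 - 4 = 3$)
$a + d{\left(t \right)} B = 3 - 1050 = -1047$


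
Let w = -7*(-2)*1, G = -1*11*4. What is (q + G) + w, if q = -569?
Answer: -599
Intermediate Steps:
G = -44 (G = -11*4 = -44)
w = 14 (w = 14*1 = 14)
(q + G) + w = (-569 - 44) + 14 = -613 + 14 = -599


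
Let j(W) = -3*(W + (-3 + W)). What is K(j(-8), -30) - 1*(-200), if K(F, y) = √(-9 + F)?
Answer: 200 + 4*√3 ≈ 206.93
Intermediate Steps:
j(W) = 9 - 6*W (j(W) = -3*(-3 + 2*W) = 9 - 6*W)
K(j(-8), -30) - 1*(-200) = √(-9 + (9 - 6*(-8))) - 1*(-200) = √(-9 + (9 + 48)) + 200 = √(-9 + 57) + 200 = √48 + 200 = 4*√3 + 200 = 200 + 4*√3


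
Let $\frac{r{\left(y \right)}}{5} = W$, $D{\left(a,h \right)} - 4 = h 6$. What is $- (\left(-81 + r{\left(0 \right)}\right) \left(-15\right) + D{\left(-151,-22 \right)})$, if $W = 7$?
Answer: $-562$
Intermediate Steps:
$D{\left(a,h \right)} = 4 + 6 h$ ($D{\left(a,h \right)} = 4 + h 6 = 4 + 6 h$)
$r{\left(y \right)} = 35$ ($r{\left(y \right)} = 5 \cdot 7 = 35$)
$- (\left(-81 + r{\left(0 \right)}\right) \left(-15\right) + D{\left(-151,-22 \right)}) = - (\left(-81 + 35\right) \left(-15\right) + \left(4 + 6 \left(-22\right)\right)) = - (\left(-46\right) \left(-15\right) + \left(4 - 132\right)) = - (690 - 128) = \left(-1\right) 562 = -562$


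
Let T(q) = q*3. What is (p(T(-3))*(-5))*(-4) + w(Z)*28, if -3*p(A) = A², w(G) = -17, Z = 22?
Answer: -1016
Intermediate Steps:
T(q) = 3*q
p(A) = -A²/3
(p(T(-3))*(-5))*(-4) + w(Z)*28 = (-(3*(-3))²/3*(-5))*(-4) - 17*28 = (-⅓*(-9)²*(-5))*(-4) - 476 = (-⅓*81*(-5))*(-4) - 476 = -27*(-5)*(-4) - 476 = 135*(-4) - 476 = -540 - 476 = -1016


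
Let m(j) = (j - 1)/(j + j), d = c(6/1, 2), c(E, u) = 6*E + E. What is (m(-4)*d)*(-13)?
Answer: -1365/4 ≈ -341.25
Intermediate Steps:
c(E, u) = 7*E
d = 42 (d = 7*(6/1) = 7*(6*1) = 7*6 = 42)
m(j) = (-1 + j)/(2*j) (m(j) = (-1 + j)/((2*j)) = (-1 + j)*(1/(2*j)) = (-1 + j)/(2*j))
(m(-4)*d)*(-13) = (((½)*(-1 - 4)/(-4))*42)*(-13) = (((½)*(-¼)*(-5))*42)*(-13) = ((5/8)*42)*(-13) = (105/4)*(-13) = -1365/4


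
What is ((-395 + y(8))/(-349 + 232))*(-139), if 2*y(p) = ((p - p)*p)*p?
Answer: -54905/117 ≈ -469.27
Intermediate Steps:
y(p) = 0 (y(p) = (((p - p)*p)*p)/2 = ((0*p)*p)/2 = (0*p)/2 = (1/2)*0 = 0)
((-395 + y(8))/(-349 + 232))*(-139) = ((-395 + 0)/(-349 + 232))*(-139) = -395/(-117)*(-139) = -395*(-1/117)*(-139) = (395/117)*(-139) = -54905/117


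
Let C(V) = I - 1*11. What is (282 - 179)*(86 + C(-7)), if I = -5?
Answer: 7210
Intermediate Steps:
C(V) = -16 (C(V) = -5 - 1*11 = -5 - 11 = -16)
(282 - 179)*(86 + C(-7)) = (282 - 179)*(86 - 16) = 103*70 = 7210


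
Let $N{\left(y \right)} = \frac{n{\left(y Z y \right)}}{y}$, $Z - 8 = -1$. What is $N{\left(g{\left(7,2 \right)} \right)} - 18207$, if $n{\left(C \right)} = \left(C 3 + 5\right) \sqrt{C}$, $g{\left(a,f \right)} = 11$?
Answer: $-18207 + 2546 \sqrt{7} \approx -11471.0$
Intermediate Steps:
$Z = 7$ ($Z = 8 - 1 = 7$)
$n{\left(C \right)} = \sqrt{C} \left(5 + 3 C\right)$ ($n{\left(C \right)} = \left(3 C + 5\right) \sqrt{C} = \left(5 + 3 C\right) \sqrt{C} = \sqrt{C} \left(5 + 3 C\right)$)
$N{\left(y \right)} = \frac{\sqrt{7} \sqrt{y^{2}} \left(5 + 21 y^{2}\right)}{y}$ ($N{\left(y \right)} = \frac{\sqrt{y 7 y} \left(5 + 3 y 7 y\right)}{y} = \frac{\sqrt{7 y y} \left(5 + 3 \cdot 7 y y\right)}{y} = \frac{\sqrt{7 y^{2}} \left(5 + 3 \cdot 7 y^{2}\right)}{y} = \frac{\sqrt{7} \sqrt{y^{2}} \left(5 + 21 y^{2}\right)}{y}$)
$N{\left(g{\left(7,2 \right)} \right)} - 18207 = \frac{\sqrt{7} \sqrt{11^{2}} \left(5 + 21 \cdot 11^{2}\right)}{11} - 18207 = \sqrt{7} \cdot \frac{1}{11} \sqrt{121} \left(5 + 21 \cdot 121\right) - 18207 = \sqrt{7} \cdot \frac{1}{11} \cdot 11 \left(5 + 2541\right) - 18207 = \sqrt{7} \cdot \frac{1}{11} \cdot 11 \cdot 2546 - 18207 = 2546 \sqrt{7} - 18207 = -18207 + 2546 \sqrt{7}$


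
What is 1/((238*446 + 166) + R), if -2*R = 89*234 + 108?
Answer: 1/95847 ≈ 1.0433e-5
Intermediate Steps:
R = -10467 (R = -(89*234 + 108)/2 = -(20826 + 108)/2 = -1/2*20934 = -10467)
1/((238*446 + 166) + R) = 1/((238*446 + 166) - 10467) = 1/((106148 + 166) - 10467) = 1/(106314 - 10467) = 1/95847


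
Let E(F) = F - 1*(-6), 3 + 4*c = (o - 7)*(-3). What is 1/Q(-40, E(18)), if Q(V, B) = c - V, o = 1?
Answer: 4/175 ≈ 0.022857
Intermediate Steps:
c = 15/4 (c = -¾ + ((1 - 7)*(-3))/4 = -¾ + (-6*(-3))/4 = -¾ + (¼)*18 = -¾ + 9/2 = 15/4 ≈ 3.7500)
E(F) = 6 + F (E(F) = F + 6 = 6 + F)
Q(V, B) = 15/4 - V
1/Q(-40, E(18)) = 1/(15/4 - 1*(-40)) = 1/(15/4 + 40) = 1/(175/4) = 4/175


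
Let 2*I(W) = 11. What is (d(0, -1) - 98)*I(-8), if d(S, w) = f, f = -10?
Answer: -594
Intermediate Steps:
d(S, w) = -10
I(W) = 11/2 (I(W) = (½)*11 = 11/2)
(d(0, -1) - 98)*I(-8) = (-10 - 98)*(11/2) = -108*11/2 = -594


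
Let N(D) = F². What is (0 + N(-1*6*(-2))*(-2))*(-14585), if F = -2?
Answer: 116680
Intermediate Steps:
N(D) = 4 (N(D) = (-2)² = 4)
(0 + N(-1*6*(-2))*(-2))*(-14585) = (0 + 4*(-2))*(-14585) = (0 - 8)*(-14585) = -8*(-14585) = 116680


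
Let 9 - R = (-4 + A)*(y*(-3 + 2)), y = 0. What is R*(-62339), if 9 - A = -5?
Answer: -561051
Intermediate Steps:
A = 14 (A = 9 - 1*(-5) = 9 + 5 = 14)
R = 9 (R = 9 - (-4 + 14)*0*(-3 + 2) = 9 - 10*0*(-1) = 9 - 10*0 = 9 - 1*0 = 9 + 0 = 9)
R*(-62339) = 9*(-62339) = -561051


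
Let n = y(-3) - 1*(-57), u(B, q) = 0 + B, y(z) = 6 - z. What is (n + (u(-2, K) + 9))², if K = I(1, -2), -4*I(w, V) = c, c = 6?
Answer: 5329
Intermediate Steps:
I(w, V) = -3/2 (I(w, V) = -¼*6 = -3/2)
K = -3/2 ≈ -1.5000
u(B, q) = B
n = 66 (n = (6 - 1*(-3)) - 1*(-57) = (6 + 3) + 57 = 9 + 57 = 66)
(n + (u(-2, K) + 9))² = (66 + (-2 + 9))² = (66 + 7)² = 73² = 5329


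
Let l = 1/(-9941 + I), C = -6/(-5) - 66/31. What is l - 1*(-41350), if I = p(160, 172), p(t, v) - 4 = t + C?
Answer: 62669191495/1515579 ≈ 41350.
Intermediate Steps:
C = -144/155 (C = -6*(-1/5) - 66*1/31 = 6/5 - 66/31 = -144/155 ≈ -0.92903)
p(t, v) = 476/155 + t (p(t, v) = 4 + (t - 144/155) = 4 + (-144/155 + t) = 476/155 + t)
I = 25276/155 (I = 476/155 + 160 = 25276/155 ≈ 163.07)
l = -155/1515579 (l = 1/(-9941 + 25276/155) = 1/(-1515579/155) = -155/1515579 ≈ -0.00010227)
l - 1*(-41350) = -155/1515579 - 1*(-41350) = -155/1515579 + 41350 = 62669191495/1515579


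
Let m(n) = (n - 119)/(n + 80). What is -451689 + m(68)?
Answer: -66850023/148 ≈ -4.5169e+5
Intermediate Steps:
m(n) = (-119 + n)/(80 + n)
-451689 + m(68) = -451689 + (-119 + 68)/(80 + 68) = -451689 - 51/148 = -66850023/148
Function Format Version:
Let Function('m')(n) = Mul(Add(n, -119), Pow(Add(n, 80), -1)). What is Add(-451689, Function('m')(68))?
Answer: Rational(-66850023, 148) ≈ -4.5169e+5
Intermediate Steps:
Function('m')(n) = Mul(Pow(Add(80, n), -1), Add(-119, n)) (Function('m')(n) = Mul(Add(-119, n), Pow(Add(80, n), -1)) = Mul(Pow(Add(80, n), -1), Add(-119, n)))
Add(-451689, Function('m')(68)) = Add(-451689, Mul(Pow(Add(80, 68), -1), Add(-119, 68))) = Add(-451689, Mul(Pow(148, -1), -51)) = Add(-451689, Mul(Rational(1, 148), -51)) = Add(-451689, Rational(-51, 148)) = Rational(-66850023, 148)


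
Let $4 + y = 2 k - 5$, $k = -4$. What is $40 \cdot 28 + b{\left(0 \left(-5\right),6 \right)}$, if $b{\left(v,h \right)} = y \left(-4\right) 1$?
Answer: $1188$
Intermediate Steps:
$y = -17$ ($y = -4 + \left(2 \left(-4\right) - 5\right) = -4 - 13 = -17$)
$b{\left(v,h \right)} = 68$ ($b{\left(v,h \right)} = \left(-17\right) \left(-4\right) 1 = 68 \cdot 1 = 68$)
$40 \cdot 28 + b{\left(0 \left(-5\right),6 \right)} = 40 \cdot 28 + 68 = 1120 + 68 = 1188$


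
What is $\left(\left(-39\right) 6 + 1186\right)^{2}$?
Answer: $906304$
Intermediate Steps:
$\left(\left(-39\right) 6 + 1186\right)^{2} = \left(-234 + 1186\right)^{2} = 952^{2} = 906304$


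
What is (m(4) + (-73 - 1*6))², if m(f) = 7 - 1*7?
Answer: 6241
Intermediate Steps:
m(f) = 0 (m(f) = 7 - 7 = 0)
(m(4) + (-73 - 1*6))² = (0 + (-73 - 1*6))² = (0 + (-73 - 6))² = (0 - 79)² = (-79)² = 6241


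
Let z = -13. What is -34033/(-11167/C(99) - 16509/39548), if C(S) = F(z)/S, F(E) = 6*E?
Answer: -1345937084/560517069 ≈ -2.4012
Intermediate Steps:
C(S) = -78/S (C(S) = (6*(-13))/S = -78/S)
-34033/(-11167/C(99) - 16509/39548) = -34033/(-11167/((-78/99)) - 16509/39548) = -34033/(-11167/((-78*1/99)) - 16509*1/39548) = -34033/(-11167/(-26/33) - 16509/39548) = -34033/(-11167*(-33/26) - 16509/39548) = -34033/(28347/2 - 16509/39548) = -34033/560517069/39548 = -34033*39548/560517069 = -1345937084/560517069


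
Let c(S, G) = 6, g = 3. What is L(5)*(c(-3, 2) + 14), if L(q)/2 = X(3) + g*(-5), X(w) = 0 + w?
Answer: -480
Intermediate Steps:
X(w) = w
L(q) = -24 (L(q) = 2*(3 + 3*(-5)) = 2*(3 - 15) = 2*(-12) = -24)
L(5)*(c(-3, 2) + 14) = -24*(6 + 14) = -24*20 = -480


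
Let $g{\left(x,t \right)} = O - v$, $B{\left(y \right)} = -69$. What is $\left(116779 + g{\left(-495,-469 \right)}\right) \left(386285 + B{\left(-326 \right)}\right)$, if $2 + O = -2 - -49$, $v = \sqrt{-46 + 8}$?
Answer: $45119297984 - 386216 i \sqrt{38} \approx 4.5119 \cdot 10^{10} - 2.3808 \cdot 10^{6} i$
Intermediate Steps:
$v = i \sqrt{38}$ ($v = \sqrt{-38} = i \sqrt{38} \approx 6.1644 i$)
$O = 45$ ($O = -2 - -47 = -2 + \left(-2 + 49\right) = -2 + 47 = 45$)
$g{\left(x,t \right)} = 45 - i \sqrt{38}$
$\left(116779 + g{\left(-495,-469 \right)}\right) \left(386285 + B{\left(-326 \right)}\right) = \left(116779 + \left(45 - i \sqrt{38}\right)\right) \left(386285 - 69\right) = \left(116824 - i \sqrt{38}\right) 386216 = 45119297984 - 386216 i \sqrt{38}$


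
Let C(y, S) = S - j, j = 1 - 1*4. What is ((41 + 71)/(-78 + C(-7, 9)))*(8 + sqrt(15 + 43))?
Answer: -448/33 - 56*sqrt(58)/33 ≈ -26.499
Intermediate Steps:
j = -3 (j = 1 - 4 = -3)
C(y, S) = 3 + S (C(y, S) = S - 1*(-3) = S + 3 = 3 + S)
((41 + 71)/(-78 + C(-7, 9)))*(8 + sqrt(15 + 43)) = ((41 + 71)/(-78 + (3 + 9)))*(8 + sqrt(15 + 43)) = (112/(-78 + 12))*(8 + sqrt(58)) = (112/(-66))*(8 + sqrt(58)) = (112*(-1/66))*(8 + sqrt(58)) = -56*(8 + sqrt(58))/33 = -448/33 - 56*sqrt(58)/33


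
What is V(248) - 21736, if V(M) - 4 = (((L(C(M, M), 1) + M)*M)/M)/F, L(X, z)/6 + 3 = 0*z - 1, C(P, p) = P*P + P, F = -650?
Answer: -7063012/325 ≈ -21732.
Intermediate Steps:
C(P, p) = P + P² (C(P, p) = P² + P = P + P²)
L(X, z) = -24 (L(X, z) = -18 + 6*(0*z - 1) = -18 + 6*(0 - 1) = -18 + 6*(-1) = -18 - 6 = -24)
V(M) = 1312/325 - M/650 (V(M) = 4 + (((-24 + M)*M)/M)/(-650) = 4 + ((M*(-24 + M))/M)*(-1/650) = 4 + (-24 + M)*(-1/650) = 4 + (12/325 - M/650) = 1312/325 - M/650)
V(248) - 21736 = (1312/325 - 1/650*248) - 21736 = (1312/325 - 124/325) - 21736 = 1188/325 - 21736 = -7063012/325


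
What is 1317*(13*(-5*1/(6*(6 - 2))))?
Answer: -28535/8 ≈ -3566.9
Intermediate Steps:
1317*(13*(-5*1/(6*(6 - 2)))) = 1317*(13*(-5/(6*4))) = 1317*(13*(-5/24)) = 1317*(-65/24) = -28535/8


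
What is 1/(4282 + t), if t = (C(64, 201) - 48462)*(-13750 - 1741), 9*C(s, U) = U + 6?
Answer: 1/750372831 ≈ 1.3327e-9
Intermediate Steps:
C(s, U) = 2/3 + U/9 (C(s, U) = (U + 6)/9 = (6 + U)/9 = 2/3 + U/9)
t = 750368549 (t = ((2/3 + (1/9)*201) - 48462)*(-13750 - 1741) = ((2/3 + 67/3) - 48462)*(-15491) = (23 - 48462)*(-15491) = -48439*(-15491) = 750368549)
1/(4282 + t) = 1/(4282 + 750368549) = 1/750372831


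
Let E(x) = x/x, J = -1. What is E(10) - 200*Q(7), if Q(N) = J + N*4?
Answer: -5399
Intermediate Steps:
E(x) = 1
Q(N) = -1 + 4*N (Q(N) = -1 + N*4 = -1 + 4*N)
E(10) - 200*Q(7) = 1 - 200*(-1 + 4*7) = 1 - 200*(-1 + 28) = 1 - 200*27 = 1 - 5400 = -5399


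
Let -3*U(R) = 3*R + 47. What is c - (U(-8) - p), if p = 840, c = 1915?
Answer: 8288/3 ≈ 2762.7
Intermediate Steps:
U(R) = -47/3 - R (U(R) = -(3*R + 47)/3 = -(47 + 3*R)/3 = -47/3 - R)
c - (U(-8) - p) = 1915 - ((-47/3 - 1*(-8)) - 1*840) = 1915 - ((-47/3 + 8) - 840) = 1915 - (-23/3 - 840) = 1915 - 1*(-2543/3) = 1915 + 2543/3 = 8288/3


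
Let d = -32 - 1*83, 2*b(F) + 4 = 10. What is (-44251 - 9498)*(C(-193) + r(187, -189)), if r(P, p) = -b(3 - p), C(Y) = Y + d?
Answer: 16715939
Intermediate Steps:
b(F) = 3 (b(F) = -2 + (½)*10 = -2 + 5 = 3)
d = -115 (d = -32 - 83 = -115)
C(Y) = -115 + Y (C(Y) = Y - 115 = -115 + Y)
r(P, p) = -3 (r(P, p) = -1*3 = -3)
(-44251 - 9498)*(C(-193) + r(187, -189)) = (-44251 - 9498)*((-115 - 193) - 3) = -53749*(-308 - 3) = -53749*(-311) = 16715939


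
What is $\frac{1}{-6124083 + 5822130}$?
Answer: $- \frac{1}{301953} \approx -3.3118 \cdot 10^{-6}$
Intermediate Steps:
$\frac{1}{-6124083 + 5822130} = \frac{1}{-301953} = - \frac{1}{301953}$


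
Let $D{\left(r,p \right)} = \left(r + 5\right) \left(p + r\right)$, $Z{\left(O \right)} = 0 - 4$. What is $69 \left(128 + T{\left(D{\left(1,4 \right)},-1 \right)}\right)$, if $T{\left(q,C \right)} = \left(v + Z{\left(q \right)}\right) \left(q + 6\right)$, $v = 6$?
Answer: $13800$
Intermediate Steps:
$Z{\left(O \right)} = -4$
$D{\left(r,p \right)} = \left(5 + r\right) \left(p + r\right)$
$T{\left(q,C \right)} = 12 + 2 q$ ($T{\left(q,C \right)} = \left(6 - 4\right) \left(q + 6\right) = 2 \left(6 + q\right) = 12 + 2 q$)
$69 \left(128 + T{\left(D{\left(1,4 \right)},-1 \right)}\right) = 69 \left(128 + \left(12 + 2 \left(1^{2} + 5 \cdot 4 + 5 \cdot 1 + 4 \cdot 1\right)\right)\right) = 69 \left(128 + \left(12 + 2 \left(1 + 20 + 5 + 4\right)\right)\right) = 69 \left(128 + \left(12 + 2 \cdot 30\right)\right) = 69 \left(128 + \left(12 + 60\right)\right) = 69 \left(128 + 72\right) = 69 \cdot 200 = 13800$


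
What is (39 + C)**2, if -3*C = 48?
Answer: 529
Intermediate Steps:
C = -16 (C = -1/3*48 = -16)
(39 + C)**2 = (39 - 16)**2 = 23**2 = 529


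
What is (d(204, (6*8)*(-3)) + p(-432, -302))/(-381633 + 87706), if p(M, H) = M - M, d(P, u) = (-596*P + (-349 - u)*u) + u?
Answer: 92208/293927 ≈ 0.31371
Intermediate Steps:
d(P, u) = u - 596*P + u*(-349 - u) (d(P, u) = (-596*P + u*(-349 - u)) + u = u - 596*P + u*(-349 - u))
p(M, H) = 0
(d(204, (6*8)*(-3)) + p(-432, -302))/(-381633 + 87706) = ((-((6*8)*(-3))**2 - 596*204 - 348*6*8*(-3)) + 0)/(-381633 + 87706) = ((-(48*(-3))**2 - 121584 - 16704*(-3)) + 0)/(-293927) = ((-1*(-144)**2 - 121584 - 348*(-144)) + 0)*(-1/293927) = ((-1*20736 - 121584 + 50112) + 0)*(-1/293927) = ((-20736 - 121584 + 50112) + 0)*(-1/293927) = (-92208 + 0)*(-1/293927) = -92208*(-1/293927) = 92208/293927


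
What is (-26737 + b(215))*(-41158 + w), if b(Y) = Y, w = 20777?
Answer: 540544882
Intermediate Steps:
(-26737 + b(215))*(-41158 + w) = (-26737 + 215)*(-41158 + 20777) = -26522*(-20381) = 540544882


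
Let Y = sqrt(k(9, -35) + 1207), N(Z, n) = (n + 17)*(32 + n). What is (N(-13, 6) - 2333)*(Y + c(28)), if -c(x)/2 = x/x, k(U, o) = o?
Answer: 2918 - 2918*sqrt(293) ≈ -47030.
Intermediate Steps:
c(x) = -2 (c(x) = -2*x/x = -2*1 = -2)
N(Z, n) = (17 + n)*(32 + n)
Y = 2*sqrt(293) (Y = sqrt(-35 + 1207) = sqrt(1172) = 2*sqrt(293) ≈ 34.234)
(N(-13, 6) - 2333)*(Y + c(28)) = ((544 + 6**2 + 49*6) - 2333)*(2*sqrt(293) - 2) = ((544 + 36 + 294) - 2333)*(-2 + 2*sqrt(293)) = (874 - 2333)*(-2 + 2*sqrt(293)) = -1459*(-2 + 2*sqrt(293)) = 2918 - 2918*sqrt(293)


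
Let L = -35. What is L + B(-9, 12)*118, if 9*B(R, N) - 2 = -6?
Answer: -787/9 ≈ -87.444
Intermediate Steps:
B(R, N) = -4/9 (B(R, N) = 2/9 + (⅑)*(-6) = 2/9 - ⅔ = -4/9)
L + B(-9, 12)*118 = -35 - 4/9*118 = -35 - 472/9 = -787/9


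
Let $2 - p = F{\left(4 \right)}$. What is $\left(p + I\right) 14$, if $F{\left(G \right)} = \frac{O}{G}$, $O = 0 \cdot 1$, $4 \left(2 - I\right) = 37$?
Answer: $- \frac{147}{2} \approx -73.5$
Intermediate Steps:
$I = - \frac{29}{4}$ ($I = 2 - \frac{37}{4} = - \frac{29}{4} \approx -7.25$)
$O = 0$
$F{\left(G \right)} = 0$ ($F{\left(G \right)} = \frac{0}{G} = 0$)
$p = 2$ ($p = 2 - 0 = 2 + 0 = 2$)
$\left(p + I\right) 14 = \left(2 - \frac{29}{4}\right) 14 = \left(- \frac{21}{4}\right) 14 = - \frac{147}{2}$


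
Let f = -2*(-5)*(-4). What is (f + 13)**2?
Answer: 729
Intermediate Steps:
f = -40 (f = 10*(-4) = -40)
(f + 13)**2 = (-40 + 13)**2 = (-27)**2 = 729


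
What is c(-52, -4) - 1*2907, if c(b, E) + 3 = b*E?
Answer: -2702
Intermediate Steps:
c(b, E) = -3 + E*b (c(b, E) = -3 + b*E = -3 + E*b)
c(-52, -4) - 1*2907 = (-3 - 4*(-52)) - 1*2907 = (-3 + 208) - 2907 = 205 - 2907 = -2702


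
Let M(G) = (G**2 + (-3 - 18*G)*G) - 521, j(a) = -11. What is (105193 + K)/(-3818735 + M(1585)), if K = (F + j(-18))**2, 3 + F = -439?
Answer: -155201/23265918 ≈ -0.0066707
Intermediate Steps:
F = -442 (F = -3 - 439 = -442)
M(G) = -521 + G**2 + G*(-3 - 18*G) (M(G) = (G**2 + G*(-3 - 18*G)) - 521 = -521 + G**2 + G*(-3 - 18*G))
K = 205209 (K = (-442 - 11)**2 = (-453)**2 = 205209)
(105193 + K)/(-3818735 + M(1585)) = (105193 + 205209)/(-3818735 + (-521 - 17*1585**2 - 3*1585)) = 310402/(-3818735 + (-521 - 17*2512225 - 4755)) = 310402/(-3818735 + (-521 - 42707825 - 4755)) = 310402/(-3818735 - 42713101) = 310402/(-46531836) = 310402*(-1/46531836) = -155201/23265918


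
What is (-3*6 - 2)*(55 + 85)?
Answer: -2800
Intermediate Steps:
(-3*6 - 2)*(55 + 85) = (-18 - 2)*140 = -20*140 = -2800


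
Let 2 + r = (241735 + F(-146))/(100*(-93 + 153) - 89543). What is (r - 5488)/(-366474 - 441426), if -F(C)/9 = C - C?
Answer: 91778561/13498877940 ≈ 0.0067990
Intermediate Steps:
F(C) = 0 (F(C) = -9*(C - C) = -9*0 = 0)
r = -408821/83543 (r = -2 + (241735 + 0)/(100*(-93 + 153) - 89543) = -2 + 241735/(100*60 - 89543) = -2 + 241735/(6000 - 89543) = -2 + 241735/(-83543) = -2 + 241735*(-1/83543) = -2 - 241735/83543 = -408821/83543 ≈ -4.8935)
(r - 5488)/(-366474 - 441426) = (-408821/83543 - 5488)/(-366474 - 441426) = -458892805/83543/(-807900) = -458892805/83543*(-1/807900) = 91778561/13498877940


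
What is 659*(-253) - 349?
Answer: -167076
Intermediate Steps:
659*(-253) - 349 = -166727 - 349 = -167076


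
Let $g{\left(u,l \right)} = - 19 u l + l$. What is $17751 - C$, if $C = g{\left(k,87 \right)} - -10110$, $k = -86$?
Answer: $-134604$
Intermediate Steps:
$g{\left(u,l \right)} = l - 19 l u$ ($g{\left(u,l \right)} = - 19 l u + l = l - 19 l u$)
$C = 152355$ ($C = 87 \left(1 - -1634\right) - -10110 = 87 \left(1 + 1634\right) + 10110 = 87 \cdot 1635 + 10110 = 142245 + 10110 = 152355$)
$17751 - C = 17751 - 152355 = -134604$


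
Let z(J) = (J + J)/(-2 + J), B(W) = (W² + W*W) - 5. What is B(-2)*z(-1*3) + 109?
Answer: 563/5 ≈ 112.60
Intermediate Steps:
B(W) = -5 + 2*W² (B(W) = (W² + W²) - 5 = 2*W² - 5 = -5 + 2*W²)
z(J) = 2*J/(-2 + J) (z(J) = (2*J)/(-2 + J) = 2*J/(-2 + J))
B(-2)*z(-1*3) + 109 = (-5 + 2*(-2)²)*(2*(-1*3)/(-2 - 1*3)) + 109 = (-5 + 2*4)*(2*(-3)/(-2 - 3)) + 109 = (-5 + 8)*(2*(-3)/(-5)) + 109 = 3*(2*(-3)*(-⅕)) + 109 = 3*(6/5) + 109 = 18/5 + 109 = 563/5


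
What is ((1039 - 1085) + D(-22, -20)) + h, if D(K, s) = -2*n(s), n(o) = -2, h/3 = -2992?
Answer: -9018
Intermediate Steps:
h = -8976 (h = 3*(-2992) = -8976)
D(K, s) = 4 (D(K, s) = -2*(-2) = 4)
((1039 - 1085) + D(-22, -20)) + h = ((1039 - 1085) + 4) - 8976 = (-46 + 4) - 8976 = -42 - 8976 = -9018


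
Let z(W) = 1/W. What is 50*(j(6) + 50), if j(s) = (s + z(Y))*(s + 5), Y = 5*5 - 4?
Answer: 122350/21 ≈ 5826.2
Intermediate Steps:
Y = 21 (Y = 25 - 4 = 21)
j(s) = (5 + s)*(1/21 + s) (j(s) = (s + 1/21)*(s + 5) = (s + 1/21)*(5 + s) = (1/21 + s)*(5 + s) = (5 + s)*(1/21 + s))
50*(j(6) + 50) = 50*((5/21 + 6² + (106/21)*6) + 50) = 50*((5/21 + 36 + 212/7) + 50) = 50*(1397/21 + 50) = 50*(2447/21) = 122350/21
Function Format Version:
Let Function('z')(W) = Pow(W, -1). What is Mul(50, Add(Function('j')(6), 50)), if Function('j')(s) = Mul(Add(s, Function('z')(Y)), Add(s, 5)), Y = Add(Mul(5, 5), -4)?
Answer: Rational(122350, 21) ≈ 5826.2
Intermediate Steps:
Y = 21 (Y = Add(25, -4) = 21)
Function('j')(s) = Mul(Add(5, s), Add(Rational(1, 21), s)) (Function('j')(s) = Mul(Add(s, Pow(21, -1)), Add(s, 5)) = Mul(Add(s, Rational(1, 21)), Add(5, s)) = Mul(Add(Rational(1, 21), s), Add(5, s)) = Mul(Add(5, s), Add(Rational(1, 21), s)))
Mul(50, Add(Function('j')(6), 50)) = Mul(50, Add(Add(Rational(5, 21), Pow(6, 2), Mul(Rational(106, 21), 6)), 50)) = Mul(50, Add(Add(Rational(5, 21), 36, Rational(212, 7)), 50)) = Mul(50, Add(Rational(1397, 21), 50)) = Mul(50, Rational(2447, 21)) = Rational(122350, 21)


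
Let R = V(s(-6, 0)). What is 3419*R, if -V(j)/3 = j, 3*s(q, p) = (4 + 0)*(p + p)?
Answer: 0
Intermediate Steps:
s(q, p) = 8*p/3 (s(q, p) = ((4 + 0)*(p + p))/3 = (4*(2*p))/3 = (8*p)/3 = 8*p/3)
V(j) = -3*j
R = 0 (R = -8*0 = -3*0 = 0)
3419*R = 3419*0 = 0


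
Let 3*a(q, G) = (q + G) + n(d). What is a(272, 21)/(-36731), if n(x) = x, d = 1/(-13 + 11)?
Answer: -195/73462 ≈ -0.0026544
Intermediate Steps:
d = -1/2 (d = 1/(-2) = -1/2 ≈ -0.50000)
a(q, G) = -1/6 + G/3 + q/3 (a(q, G) = ((q + G) - 1/2)/3 = ((G + q) - 1/2)/3 = (-1/2 + G + q)/3 = -1/6 + G/3 + q/3)
a(272, 21)/(-36731) = (-1/6 + (1/3)*21 + (1/3)*272)/(-36731) = (-1/6 + 7 + 272/3)*(-1/36731) = (195/2)*(-1/36731) = -195/73462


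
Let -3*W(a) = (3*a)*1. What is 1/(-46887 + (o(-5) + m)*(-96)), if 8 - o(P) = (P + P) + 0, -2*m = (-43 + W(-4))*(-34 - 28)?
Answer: 1/67449 ≈ 1.4826e-5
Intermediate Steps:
W(a) = -a (W(a) = -3*a/3 = -a)
m = -1209 (m = -(-43 - 1*(-4))*(-34 - 28)/2 = -(-43 + 4)*(-62)/2 = -(-39)*(-62)/2 = -1/2*2418 = -1209)
o(P) = 8 - 2*P (o(P) = 8 - ((P + P) + 0) = 8 - (2*P + 0) = 8 - 2*P)
1/(-46887 + (o(-5) + m)*(-96)) = 1/(-46887 + ((8 - 2*(-5)) - 1209)*(-96)) = 1/(-46887 + ((8 + 10) - 1209)*(-96)) = 1/(-46887 + (18 - 1209)*(-96)) = 1/(-46887 - 1191*(-96)) = 1/(-46887 + 114336) = 1/67449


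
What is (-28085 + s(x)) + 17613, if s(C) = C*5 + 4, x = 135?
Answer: -9793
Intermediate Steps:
s(C) = 4 + 5*C (s(C) = 5*C + 4 = 4 + 5*C)
(-28085 + s(x)) + 17613 = (-28085 + (4 + 5*135)) + 17613 = (-28085 + (4 + 675)) + 17613 = (-28085 + 679) + 17613 = -27406 + 17613 = -9793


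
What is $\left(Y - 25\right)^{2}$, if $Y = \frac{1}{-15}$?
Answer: $\frac{141376}{225} \approx 628.34$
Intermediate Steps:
$Y = - \frac{1}{15} \approx -0.066667$
$\left(Y - 25\right)^{2} = \left(- \frac{1}{15} - 25\right)^{2} = \left(- \frac{376}{15}\right)^{2} = \frac{141376}{225}$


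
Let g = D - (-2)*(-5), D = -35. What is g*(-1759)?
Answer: 79155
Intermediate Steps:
g = -45 (g = -35 - (-2)*(-5) = -35 - 1*10 = -35 - 10 = -45)
g*(-1759) = -45*(-1759) = 79155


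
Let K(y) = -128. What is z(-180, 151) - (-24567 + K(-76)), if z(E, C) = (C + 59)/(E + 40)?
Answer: 49387/2 ≈ 24694.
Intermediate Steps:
z(E, C) = (59 + C)/(40 + E)
z(-180, 151) - (-24567 + K(-76)) = (59 + 151)/(40 - 180) - (-24567 - 128) = 210/(-140) - 1*(-24695) = -1/140*210 + 24695 = -3/2 + 24695 = 49387/2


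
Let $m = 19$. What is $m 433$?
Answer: $8227$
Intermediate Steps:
$m 433 = 19 \cdot 433 = 8227$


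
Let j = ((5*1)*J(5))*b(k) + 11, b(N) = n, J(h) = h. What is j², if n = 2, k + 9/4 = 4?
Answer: 3721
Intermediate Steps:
k = 7/4 (k = -9/4 + 4 = 7/4 ≈ 1.7500)
b(N) = 2
j = 61 (j = ((5*1)*5)*2 + 11 = (5*5)*2 + 11 = 25*2 + 11 = 50 + 11 = 61)
j² = 61² = 3721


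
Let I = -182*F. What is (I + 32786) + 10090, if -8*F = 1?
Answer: 171595/4 ≈ 42899.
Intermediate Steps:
F = -⅛ (F = -⅛*1 = -⅛ ≈ -0.12500)
I = 91/4 (I = -182*(-⅛) = 91/4 ≈ 22.750)
(I + 32786) + 10090 = (91/4 + 32786) + 10090 = 131235/4 + 10090 = 171595/4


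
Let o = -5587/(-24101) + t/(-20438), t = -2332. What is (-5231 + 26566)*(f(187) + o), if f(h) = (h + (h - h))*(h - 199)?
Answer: -1071764391654745/22389829 ≈ -4.7868e+7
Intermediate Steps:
o = 7745029/22389829 (o = -5587/(-24101) - 2332/(-20438) = -5587*(-1/24101) - 2332*(-1/20438) = 5587/24101 + 106/929 = 7745029/22389829 ≈ 0.34592)
f(h) = h*(-199 + h) (f(h) = (h + 0)*(-199 + h) = h*(-199 + h))
(-5231 + 26566)*(f(187) + o) = (-5231 + 26566)*(187*(-199 + 187) + 7745029/22389829) = 21335*(187*(-12) + 7745029/22389829) = 21335*(-2244 + 7745029/22389829) = 21335*(-50235031247/22389829) = -1071764391654745/22389829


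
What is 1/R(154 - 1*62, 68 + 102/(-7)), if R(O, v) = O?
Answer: 1/92 ≈ 0.010870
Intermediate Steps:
1/R(154 - 1*62, 68 + 102/(-7)) = 1/(154 - 1*62) = 1/(154 - 62) = 1/92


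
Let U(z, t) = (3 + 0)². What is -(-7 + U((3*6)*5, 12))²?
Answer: -4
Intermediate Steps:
U(z, t) = 9 (U(z, t) = 3² = 9)
-(-7 + U((3*6)*5, 12))² = -(-7 + 9)² = -1*2² = -1*4 = -4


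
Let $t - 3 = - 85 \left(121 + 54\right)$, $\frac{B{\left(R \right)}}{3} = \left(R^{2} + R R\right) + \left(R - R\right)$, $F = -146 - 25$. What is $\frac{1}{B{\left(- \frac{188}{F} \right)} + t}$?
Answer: $- \frac{9747}{144886696} \approx -6.7273 \cdot 10^{-5}$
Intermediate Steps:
$F = -171$ ($F = -146 - 25 = -171$)
$B{\left(R \right)} = 6 R^{2}$ ($B{\left(R \right)} = 3 \left(\left(R^{2} + R R\right) + \left(R - R\right)\right) = 3 \left(\left(R^{2} + R^{2}\right) + 0\right) = 3 \left(2 R^{2} + 0\right) = 3 \cdot 2 R^{2} = 6 R^{2}$)
$t = -14872$ ($t = 3 - 85 \left(121 + 54\right) = 3 - 14875 = -14872$)
$\frac{1}{B{\left(- \frac{188}{F} \right)} + t} = \frac{1}{6 \left(- \frac{188}{-171}\right)^{2} - 14872} = \frac{1}{6 \left(\left(-188\right) \left(- \frac{1}{171}\right)\right)^{2} - 14872} = \frac{1}{6 \left(\frac{188}{171}\right)^{2} - 14872} = \frac{1}{6 \cdot \frac{35344}{29241} - 14872} = \frac{1}{\frac{70688}{9747} - 14872} = \frac{1}{- \frac{144886696}{9747}} = - \frac{9747}{144886696}$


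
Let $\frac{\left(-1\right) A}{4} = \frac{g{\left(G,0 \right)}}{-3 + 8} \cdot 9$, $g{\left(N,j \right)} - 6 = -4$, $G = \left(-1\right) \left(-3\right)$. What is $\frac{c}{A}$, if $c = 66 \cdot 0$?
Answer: $0$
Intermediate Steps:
$G = 3$
$g{\left(N,j \right)} = 2$ ($g{\left(N,j \right)} = 6 - 4 = 2$)
$A = - \frac{72}{5}$ ($A = - 4 \frac{2}{-3 + 8} \cdot 9 = - 4 \cdot \frac{2}{5} \cdot 9 = \left(-4\right) \frac{18}{5} = - \frac{72}{5} \approx -14.4$)
$c = 0$
$\frac{c}{A} = \frac{0}{- \frac{72}{5}} = 0 \left(- \frac{5}{72}\right) = 0$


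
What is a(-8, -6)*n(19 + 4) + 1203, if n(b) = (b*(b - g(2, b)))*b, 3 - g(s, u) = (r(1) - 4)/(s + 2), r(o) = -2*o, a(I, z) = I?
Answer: -77089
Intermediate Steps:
g(s, u) = 3 + 6/(2 + s) (g(s, u) = 3 - (-2*1 - 4)/(s + 2) = 3 - (-2 - 4)/(2 + s) = 3 - (-6)/(2 + s) = 3 + 6/(2 + s))
n(b) = b²*(-9/2 + b) (n(b) = (b*(b - 3*(4 + 2)/(2 + 2)))*b = (b*(b - 3*6/4))*b = (b*(b - 1*9/2))*b = (b*(b - 9/2))*b = (b*(-9/2 + b))*b = b²*(-9/2 + b))
a(-8, -6)*n(19 + 4) + 1203 = -8*(19 + 4)²*(-9/2 + (19 + 4)) + 1203 = -8*23²*(-9/2 + 23) + 1203 = -4232*37/2 + 1203 = -8*19573/2 + 1203 = -78292 + 1203 = -77089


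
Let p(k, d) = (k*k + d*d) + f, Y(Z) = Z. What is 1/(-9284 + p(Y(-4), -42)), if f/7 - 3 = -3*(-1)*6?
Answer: -1/7357 ≈ -0.00013592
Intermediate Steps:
f = 147 (f = 21 + 7*(-3*(-1)*6) = 21 + 7*(3*6) = 21 + 7*18 = 21 + 126 = 147)
p(k, d) = 147 + d**2 + k**2 (p(k, d) = (k*k + d*d) + 147 = (k**2 + d**2) + 147 = (d**2 + k**2) + 147 = 147 + d**2 + k**2)
1/(-9284 + p(Y(-4), -42)) = 1/(-9284 + (147 + (-42)**2 + (-4)**2)) = 1/(-9284 + (147 + 1764 + 16)) = 1/(-9284 + 1927) = 1/(-7357) = -1/7357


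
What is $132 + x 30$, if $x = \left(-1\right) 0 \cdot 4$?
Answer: $132$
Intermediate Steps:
$x = 0$ ($x = 0 \cdot 4 = 0$)
$132 + x 30 = 132 + 0 \cdot 30 = 132 + 0 = 132$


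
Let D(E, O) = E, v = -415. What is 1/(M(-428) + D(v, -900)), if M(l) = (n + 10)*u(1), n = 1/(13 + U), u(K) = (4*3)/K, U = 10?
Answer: -23/6773 ≈ -0.0033958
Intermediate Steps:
u(K) = 12/K
n = 1/23 (n = 1/(13 + 10) = 1/23 ≈ 0.043478)
M(l) = 2772/23 (M(l) = (1/23 + 10)*(12/1) = 231*(12*1)/23 = (231/23)*12 = 2772/23)
1/(M(-428) + D(v, -900)) = 1/(2772/23 - 415) = 1/(-6773/23) = -23/6773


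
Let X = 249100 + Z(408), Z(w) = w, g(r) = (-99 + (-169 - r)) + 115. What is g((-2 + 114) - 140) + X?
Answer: 249383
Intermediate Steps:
g(r) = -153 - r (g(r) = (-268 - r) + 115 = -153 - r)
X = 249508 (X = 249100 + 408 = 249508)
g((-2 + 114) - 140) + X = (-153 - ((-2 + 114) - 140)) + 249508 = (-153 - (112 - 140)) + 249508 = (-153 - 1*(-28)) + 249508 = (-153 + 28) + 249508 = -125 + 249508 = 249383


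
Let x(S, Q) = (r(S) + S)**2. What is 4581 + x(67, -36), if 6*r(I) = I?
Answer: 384877/36 ≈ 10691.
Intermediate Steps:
r(I) = I/6
x(S, Q) = 49*S**2/36 (x(S, Q) = (S/6 + S)**2 = (7*S/6)**2 = 49*S**2/36)
4581 + x(67, -36) = 4581 + (49/36)*67**2 = 4581 + (49/36)*4489 = 4581 + 219961/36 = 384877/36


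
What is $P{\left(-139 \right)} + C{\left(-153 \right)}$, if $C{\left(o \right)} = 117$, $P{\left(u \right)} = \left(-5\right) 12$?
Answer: $57$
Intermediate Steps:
$P{\left(u \right)} = -60$
$P{\left(-139 \right)} + C{\left(-153 \right)} = -60 + 117 = 57$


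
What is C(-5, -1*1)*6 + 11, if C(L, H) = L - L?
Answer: 11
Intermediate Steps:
C(L, H) = 0
C(-5, -1*1)*6 + 11 = 0*6 + 11 = 0 + 11 = 11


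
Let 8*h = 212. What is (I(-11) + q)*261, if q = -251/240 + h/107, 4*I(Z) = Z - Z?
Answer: -1783239/8560 ≈ -208.32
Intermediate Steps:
h = 53/2 (h = (⅛)*212 = 53/2 ≈ 26.500)
I(Z) = 0 (I(Z) = (Z - Z)/4 = (¼)*0 = 0)
q = -20497/25680 (q = -251/240 + (53/2)/107 = -251*1/240 + (53/2)*(1/107) = -251/240 + 53/214 = -20497/25680 ≈ -0.79817)
(I(-11) + q)*261 = (0 - 20497/25680)*261 = -20497/25680*261 = -1783239/8560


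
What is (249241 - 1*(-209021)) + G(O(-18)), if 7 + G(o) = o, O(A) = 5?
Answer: 458260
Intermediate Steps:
G(o) = -7 + o
(249241 - 1*(-209021)) + G(O(-18)) = (249241 - 1*(-209021)) + (-7 + 5) = (249241 + 209021) - 2 = 458262 - 2 = 458260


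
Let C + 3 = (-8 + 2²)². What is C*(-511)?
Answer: -6643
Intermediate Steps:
C = 13 (C = -3 + (-8 + 2²)² = -3 + (-8 + 4)² = -3 + (-4)² = -3 + 16 = 13)
C*(-511) = 13*(-511) = -6643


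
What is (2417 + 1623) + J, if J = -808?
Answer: 3232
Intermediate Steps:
(2417 + 1623) + J = (2417 + 1623) - 808 = 4040 - 808 = 3232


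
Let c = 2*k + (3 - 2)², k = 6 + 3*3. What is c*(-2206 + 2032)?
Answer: -5394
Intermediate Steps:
k = 15 (k = 6 + 9 = 15)
c = 31 (c = 2*15 + (3 - 2)² = 30 + 1² = 30 + 1 = 31)
c*(-2206 + 2032) = 31*(-2206 + 2032) = 31*(-174) = -5394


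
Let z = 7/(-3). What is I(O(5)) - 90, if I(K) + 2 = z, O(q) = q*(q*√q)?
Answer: -283/3 ≈ -94.333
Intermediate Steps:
z = -7/3 (z = 7*(-⅓) = -7/3 ≈ -2.3333)
O(q) = q^(5/2) (O(q) = q*q^(3/2) = q^(5/2))
I(K) = -13/3 (I(K) = -2 - 7/3 = -13/3)
I(O(5)) - 90 = -13/3 - 90 = -283/3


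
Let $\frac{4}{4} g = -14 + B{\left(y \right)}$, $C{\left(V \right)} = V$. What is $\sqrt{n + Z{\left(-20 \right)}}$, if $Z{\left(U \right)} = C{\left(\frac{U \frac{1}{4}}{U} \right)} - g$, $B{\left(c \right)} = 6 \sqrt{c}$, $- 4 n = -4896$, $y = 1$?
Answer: $\frac{\sqrt{4929}}{2} \approx 35.103$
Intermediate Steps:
$n = 1224$ ($n = \left(- \frac{1}{4}\right) \left(-4896\right) = 1224$)
$g = -8$ ($g = -14 + 6 \sqrt{1} = -14 + 6 \cdot 1 = -14 + 6 = -8$)
$Z{\left(U \right)} = \frac{33}{4}$ ($Z{\left(U \right)} = \frac{U \frac{1}{4}}{U} - -8 = \frac{U \frac{1}{4}}{U} + 8 = \frac{\frac{1}{4} U}{U} + 8 = \frac{1}{4} + 8 = \frac{33}{4}$)
$\sqrt{n + Z{\left(-20 \right)}} = \sqrt{1224 + \frac{33}{4}} = \sqrt{\frac{4929}{4}} = \frac{\sqrt{4929}}{2}$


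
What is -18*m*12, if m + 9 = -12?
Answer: 4536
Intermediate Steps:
m = -21 (m = -9 - 12 = -21)
-18*m*12 = -18*(-21)*12 = 378*12 = 4536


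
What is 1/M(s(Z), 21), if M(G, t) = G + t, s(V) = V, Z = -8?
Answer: 1/13 ≈ 0.076923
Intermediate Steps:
1/M(s(Z), 21) = 1/(-8 + 21) = 1/13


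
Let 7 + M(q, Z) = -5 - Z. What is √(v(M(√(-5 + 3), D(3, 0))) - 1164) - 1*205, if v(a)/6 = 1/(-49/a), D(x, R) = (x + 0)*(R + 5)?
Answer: -205 + I*√56874/7 ≈ -205.0 + 34.069*I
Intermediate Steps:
D(x, R) = x*(5 + R)
M(q, Z) = -12 - Z (M(q, Z) = -7 + (-5 - Z) = -12 - Z)
v(a) = -6*a/49 (v(a) = 6/((-49/a)) = 6*(-a/49) = -6*a/49)
√(v(M(√(-5 + 3), D(3, 0))) - 1164) - 1*205 = √(-6*(-12 - 3*(5 + 0))/49 - 1164) - 1*205 = √(-6*(-12 - 3*5)/49 - 1164) - 205 = √(-6*(-12 - 1*15)/49 - 1164) - 205 = √(-6*(-12 - 15)/49 - 1164) - 205 = √(-6/49*(-27) - 1164) - 205 = √(162/49 - 1164) - 205 = √(-56874/49) - 205 = I*√56874/7 - 205 = -205 + I*√56874/7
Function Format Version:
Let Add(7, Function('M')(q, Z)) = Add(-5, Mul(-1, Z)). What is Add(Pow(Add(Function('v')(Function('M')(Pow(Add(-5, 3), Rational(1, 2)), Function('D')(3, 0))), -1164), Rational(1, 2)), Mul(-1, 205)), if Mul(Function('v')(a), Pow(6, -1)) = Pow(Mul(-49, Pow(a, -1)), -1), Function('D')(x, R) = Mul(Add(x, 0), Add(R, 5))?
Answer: Add(-205, Mul(Rational(1, 7), I, Pow(56874, Rational(1, 2)))) ≈ Add(-205.00, Mul(34.069, I))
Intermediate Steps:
Function('D')(x, R) = Mul(x, Add(5, R))
Function('M')(q, Z) = Add(-12, Mul(-1, Z)) (Function('M')(q, Z) = Add(-7, Add(-5, Mul(-1, Z))) = Add(-12, Mul(-1, Z)))
Function('v')(a) = Mul(Rational(-6, 49), a) (Function('v')(a) = Mul(6, Pow(Mul(-49, Pow(a, -1)), -1)) = Mul(6, Mul(Rational(-1, 49), a)) = Mul(Rational(-6, 49), a))
Add(Pow(Add(Function('v')(Function('M')(Pow(Add(-5, 3), Rational(1, 2)), Function('D')(3, 0))), -1164), Rational(1, 2)), Mul(-1, 205)) = Add(Pow(Add(Mul(Rational(-6, 49), Add(-12, Mul(-1, Mul(3, Add(5, 0))))), -1164), Rational(1, 2)), Mul(-1, 205)) = Add(Pow(Add(Mul(Rational(-6, 49), Add(-12, Mul(-1, Mul(3, 5)))), -1164), Rational(1, 2)), -205) = Add(Pow(Add(Mul(Rational(-6, 49), Add(-12, Mul(-1, 15))), -1164), Rational(1, 2)), -205) = Add(Pow(Add(Mul(Rational(-6, 49), Add(-12, -15)), -1164), Rational(1, 2)), -205) = Add(Pow(Add(Mul(Rational(-6, 49), -27), -1164), Rational(1, 2)), -205) = Add(Pow(Add(Rational(162, 49), -1164), Rational(1, 2)), -205) = Add(Pow(Rational(-56874, 49), Rational(1, 2)), -205) = Add(Mul(Rational(1, 7), I, Pow(56874, Rational(1, 2))), -205) = Add(-205, Mul(Rational(1, 7), I, Pow(56874, Rational(1, 2))))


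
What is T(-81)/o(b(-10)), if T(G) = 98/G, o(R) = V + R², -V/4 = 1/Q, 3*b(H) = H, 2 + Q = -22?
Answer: -28/261 ≈ -0.10728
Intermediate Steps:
Q = -24 (Q = -2 - 22 = -24)
b(H) = H/3
V = ⅙ (V = -4/(-24) = -4*(-1/24) = ⅙ ≈ 0.16667)
o(R) = ⅙ + R²
T(-81)/o(b(-10)) = (98/(-81))/(⅙ + ((⅓)*(-10))²) = (98*(-1/81))/(⅙ + (-10/3)²) = -98/(81*(⅙ + 100/9)) = -98/(81*203/18) = -98/81*18/203 = -28/261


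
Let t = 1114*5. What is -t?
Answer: -5570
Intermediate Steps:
t = 5570
-t = -1*5570 = -5570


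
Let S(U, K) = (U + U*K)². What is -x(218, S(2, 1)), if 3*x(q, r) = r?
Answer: -16/3 ≈ -5.3333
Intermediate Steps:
S(U, K) = (U + K*U)²
x(q, r) = r/3
-x(218, S(2, 1)) = -2²*(1 + 1)²/3 = -4*2²/3 = -4*4/3 = -16/3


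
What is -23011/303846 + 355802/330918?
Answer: 16749043399/16758018438 ≈ 0.99946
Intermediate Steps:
-23011/303846 + 355802/330918 = -23011*1/303846 + 355802*(1/330918) = -23011/303846 + 177901/165459 = 16749043399/16758018438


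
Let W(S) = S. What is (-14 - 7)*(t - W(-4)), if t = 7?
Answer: -231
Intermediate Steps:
(-14 - 7)*(t - W(-4)) = (-14 - 7)*(7 - 1*(-4)) = -21*(7 + 4) = -21*11 = -231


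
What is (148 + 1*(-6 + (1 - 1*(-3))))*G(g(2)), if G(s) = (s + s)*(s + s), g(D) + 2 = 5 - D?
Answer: 584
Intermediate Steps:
g(D) = 3 - D (g(D) = -2 + (5 - D) = 3 - D)
G(s) = 4*s² (G(s) = (2*s)*(2*s) = 4*s²)
(148 + 1*(-6 + (1 - 1*(-3))))*G(g(2)) = (148 + 1*(-6 + (1 - 1*(-3))))*(4*(3 - 1*2)²) = (148 + 1*(-6 + (1 + 3)))*(4*(3 - 2)²) = (148 + 1*(-6 + 4))*(4*1²) = (148 + 1*(-2))*(4*1) = (148 - 2)*4 = 146*4 = 584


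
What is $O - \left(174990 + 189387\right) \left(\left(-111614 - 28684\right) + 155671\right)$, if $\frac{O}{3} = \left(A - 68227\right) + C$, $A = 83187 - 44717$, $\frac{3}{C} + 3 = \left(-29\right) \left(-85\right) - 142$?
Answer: $- \frac{12995843989431}{2320} \approx -5.6017 \cdot 10^{9}$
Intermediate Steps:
$C = \frac{3}{2320}$ ($C = \frac{3}{-3 - -2323} = \frac{3}{-3 + \left(2465 - 142\right)} = \frac{3}{-3 + 2323} = \frac{3}{2320} \approx 0.0012931$)
$A = 38470$
$O = - \frac{207108711}{2320}$ ($O = 3 \left(\left(38470 - 68227\right) + \frac{3}{2320}\right) = 3 \left(-29757 + \frac{3}{2320}\right) = 3 \left(- \frac{69036237}{2320}\right) = - \frac{207108711}{2320} \approx -89271.0$)
$O - \left(174990 + 189387\right) \left(\left(-111614 - 28684\right) + 155671\right) = - \frac{207108711}{2320} - \left(174990 + 189387\right) \left(\left(-111614 - 28684\right) + 155671\right) = - \frac{207108711}{2320} - 364377 \left(\left(-111614 - 28684\right) + 155671\right) = - \frac{207108711}{2320} - 364377 \left(-140298 + 155671\right) = - \frac{207108711}{2320} - 364377 \cdot 15373 = - \frac{207108711}{2320} - 5601567621 = - \frac{12995843989431}{2320}$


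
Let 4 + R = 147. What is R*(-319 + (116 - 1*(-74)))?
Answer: -18447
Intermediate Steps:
R = 143 (R = -4 + 147 = 143)
R*(-319 + (116 - 1*(-74))) = 143*(-319 + (116 - 1*(-74))) = 143*(-319 + (116 + 74)) = 143*(-319 + 190) = 143*(-129) = -18447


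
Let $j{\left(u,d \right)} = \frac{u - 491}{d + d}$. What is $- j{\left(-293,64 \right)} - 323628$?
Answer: $- \frac{2588975}{8} \approx -3.2362 \cdot 10^{5}$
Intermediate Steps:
$j{\left(u,d \right)} = \frac{-491 + u}{2 d}$
$- j{\left(-293,64 \right)} - 323628 = - \frac{-491 - 293}{2 \cdot 64} - 323628 = - \frac{-784}{2 \cdot 64} - 323628 = \left(-1\right) \left(- \frac{49}{8}\right) - 323628 = \frac{49}{8} - 323628 = - \frac{2588975}{8}$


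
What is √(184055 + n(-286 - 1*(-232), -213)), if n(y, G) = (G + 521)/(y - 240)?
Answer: √81167793/21 ≈ 429.02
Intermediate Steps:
n(y, G) = (521 + G)/(-240 + y)
√(184055 + n(-286 - 1*(-232), -213)) = √(184055 + (521 - 213)/(-240 + (-286 - 1*(-232)))) = √(184055 + 308/(-240 + (-286 + 232))) = √(184055 + 308/(-240 - 54)) = √(184055 + 308/(-294)) = √(184055 - 1/294*308) = √(184055 - 22/21) = √(3865133/21) = √81167793/21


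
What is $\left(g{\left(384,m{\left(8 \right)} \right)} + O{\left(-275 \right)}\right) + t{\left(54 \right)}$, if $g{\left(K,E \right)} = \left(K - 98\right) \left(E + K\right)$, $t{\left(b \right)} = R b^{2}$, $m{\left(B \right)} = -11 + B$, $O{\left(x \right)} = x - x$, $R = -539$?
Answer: $-1462758$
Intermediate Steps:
$O{\left(x \right)} = 0$
$t{\left(b \right)} = - 539 b^{2}$
$g{\left(K,E \right)} = \left(-98 + K\right) \left(E + K\right)$
$\left(g{\left(384,m{\left(8 \right)} \right)} + O{\left(-275 \right)}\right) + t{\left(54 \right)} = \left(\left(384^{2} - 98 \left(-11 + 8\right) - 37632 + \left(-11 + 8\right) 384\right) + 0\right) - 539 \cdot 54^{2} = \left(\left(147456 - -294 - 37632 - 1152\right) + 0\right) - 1571724 = \left(\left(147456 + 294 - 37632 - 1152\right) + 0\right) - 1571724 = \left(108966 + 0\right) - 1571724 = 108966 - 1571724 = -1462758$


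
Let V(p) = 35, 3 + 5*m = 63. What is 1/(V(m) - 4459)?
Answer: -1/4424 ≈ -0.00022604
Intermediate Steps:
m = 12 (m = -⅗ + (⅕)*63 = -⅗ + 63/5 = 12)
1/(V(m) - 4459) = 1/(35 - 4459) = 1/(-4424) = -1/4424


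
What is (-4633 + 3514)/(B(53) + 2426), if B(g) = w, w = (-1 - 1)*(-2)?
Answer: -373/810 ≈ -0.46049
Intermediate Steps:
w = 4 (w = -2*(-2) = 4)
B(g) = 4
(-4633 + 3514)/(B(53) + 2426) = (-4633 + 3514)/(4 + 2426) = -1119/2430 = -1119*1/2430 = -373/810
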